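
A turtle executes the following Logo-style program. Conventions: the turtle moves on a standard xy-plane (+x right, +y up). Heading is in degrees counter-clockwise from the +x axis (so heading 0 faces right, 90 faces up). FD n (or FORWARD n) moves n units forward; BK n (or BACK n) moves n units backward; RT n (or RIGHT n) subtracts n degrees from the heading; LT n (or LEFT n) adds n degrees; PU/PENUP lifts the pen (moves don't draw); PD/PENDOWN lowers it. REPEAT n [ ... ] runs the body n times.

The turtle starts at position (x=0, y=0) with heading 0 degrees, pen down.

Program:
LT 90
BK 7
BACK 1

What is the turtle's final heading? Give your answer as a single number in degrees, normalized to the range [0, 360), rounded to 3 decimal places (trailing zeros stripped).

Executing turtle program step by step:
Start: pos=(0,0), heading=0, pen down
LT 90: heading 0 -> 90
BK 7: (0,0) -> (0,-7) [heading=90, draw]
BK 1: (0,-7) -> (0,-8) [heading=90, draw]
Final: pos=(0,-8), heading=90, 2 segment(s) drawn

Answer: 90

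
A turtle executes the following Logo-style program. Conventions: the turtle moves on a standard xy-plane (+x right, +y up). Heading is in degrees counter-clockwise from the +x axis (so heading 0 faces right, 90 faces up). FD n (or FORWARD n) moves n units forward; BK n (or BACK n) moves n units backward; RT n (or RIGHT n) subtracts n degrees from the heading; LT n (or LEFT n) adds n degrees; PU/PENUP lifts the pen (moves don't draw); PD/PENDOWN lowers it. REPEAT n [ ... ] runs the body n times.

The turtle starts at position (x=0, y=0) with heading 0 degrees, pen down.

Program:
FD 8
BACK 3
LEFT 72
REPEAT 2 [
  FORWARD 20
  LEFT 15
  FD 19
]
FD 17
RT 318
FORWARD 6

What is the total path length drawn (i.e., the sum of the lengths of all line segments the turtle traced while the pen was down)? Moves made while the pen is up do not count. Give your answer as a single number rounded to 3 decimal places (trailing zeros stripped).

Executing turtle program step by step:
Start: pos=(0,0), heading=0, pen down
FD 8: (0,0) -> (8,0) [heading=0, draw]
BK 3: (8,0) -> (5,0) [heading=0, draw]
LT 72: heading 0 -> 72
REPEAT 2 [
  -- iteration 1/2 --
  FD 20: (5,0) -> (11.18,19.021) [heading=72, draw]
  LT 15: heading 72 -> 87
  FD 19: (11.18,19.021) -> (12.175,37.995) [heading=87, draw]
  -- iteration 2/2 --
  FD 20: (12.175,37.995) -> (13.221,57.968) [heading=87, draw]
  LT 15: heading 87 -> 102
  FD 19: (13.221,57.968) -> (9.271,76.552) [heading=102, draw]
]
FD 17: (9.271,76.552) -> (5.737,93.181) [heading=102, draw]
RT 318: heading 102 -> 144
FD 6: (5.737,93.181) -> (0.883,96.708) [heading=144, draw]
Final: pos=(0.883,96.708), heading=144, 8 segment(s) drawn

Segment lengths:
  seg 1: (0,0) -> (8,0), length = 8
  seg 2: (8,0) -> (5,0), length = 3
  seg 3: (5,0) -> (11.18,19.021), length = 20
  seg 4: (11.18,19.021) -> (12.175,37.995), length = 19
  seg 5: (12.175,37.995) -> (13.221,57.968), length = 20
  seg 6: (13.221,57.968) -> (9.271,76.552), length = 19
  seg 7: (9.271,76.552) -> (5.737,93.181), length = 17
  seg 8: (5.737,93.181) -> (0.883,96.708), length = 6
Total = 112

Answer: 112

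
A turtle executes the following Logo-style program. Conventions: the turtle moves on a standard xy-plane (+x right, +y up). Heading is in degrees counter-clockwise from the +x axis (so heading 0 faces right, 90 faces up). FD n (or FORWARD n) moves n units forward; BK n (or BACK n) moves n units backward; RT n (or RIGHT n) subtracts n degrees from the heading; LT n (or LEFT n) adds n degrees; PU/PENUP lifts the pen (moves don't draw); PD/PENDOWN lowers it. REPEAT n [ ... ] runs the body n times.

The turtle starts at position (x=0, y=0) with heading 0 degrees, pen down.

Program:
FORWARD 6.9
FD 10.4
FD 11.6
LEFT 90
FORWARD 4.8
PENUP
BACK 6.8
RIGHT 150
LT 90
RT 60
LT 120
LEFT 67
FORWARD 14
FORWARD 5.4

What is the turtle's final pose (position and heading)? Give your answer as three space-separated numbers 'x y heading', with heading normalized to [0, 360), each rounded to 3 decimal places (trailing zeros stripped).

Executing turtle program step by step:
Start: pos=(0,0), heading=0, pen down
FD 6.9: (0,0) -> (6.9,0) [heading=0, draw]
FD 10.4: (6.9,0) -> (17.3,0) [heading=0, draw]
FD 11.6: (17.3,0) -> (28.9,0) [heading=0, draw]
LT 90: heading 0 -> 90
FD 4.8: (28.9,0) -> (28.9,4.8) [heading=90, draw]
PU: pen up
BK 6.8: (28.9,4.8) -> (28.9,-2) [heading=90, move]
RT 150: heading 90 -> 300
LT 90: heading 300 -> 30
RT 60: heading 30 -> 330
LT 120: heading 330 -> 90
LT 67: heading 90 -> 157
FD 14: (28.9,-2) -> (16.013,3.47) [heading=157, move]
FD 5.4: (16.013,3.47) -> (11.042,5.58) [heading=157, move]
Final: pos=(11.042,5.58), heading=157, 4 segment(s) drawn

Answer: 11.042 5.58 157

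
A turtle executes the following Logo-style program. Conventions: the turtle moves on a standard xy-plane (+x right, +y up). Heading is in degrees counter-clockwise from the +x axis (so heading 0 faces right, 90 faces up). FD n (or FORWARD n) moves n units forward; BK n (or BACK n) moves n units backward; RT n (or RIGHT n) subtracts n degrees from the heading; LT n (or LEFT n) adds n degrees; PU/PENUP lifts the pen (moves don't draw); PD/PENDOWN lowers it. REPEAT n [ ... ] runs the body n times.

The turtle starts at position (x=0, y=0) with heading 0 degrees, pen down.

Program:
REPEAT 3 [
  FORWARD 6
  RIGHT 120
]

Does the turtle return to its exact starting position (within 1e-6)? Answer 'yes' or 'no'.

Executing turtle program step by step:
Start: pos=(0,0), heading=0, pen down
REPEAT 3 [
  -- iteration 1/3 --
  FD 6: (0,0) -> (6,0) [heading=0, draw]
  RT 120: heading 0 -> 240
  -- iteration 2/3 --
  FD 6: (6,0) -> (3,-5.196) [heading=240, draw]
  RT 120: heading 240 -> 120
  -- iteration 3/3 --
  FD 6: (3,-5.196) -> (0,0) [heading=120, draw]
  RT 120: heading 120 -> 0
]
Final: pos=(0,0), heading=0, 3 segment(s) drawn

Start position: (0, 0)
Final position: (0, 0)
Distance = 0; < 1e-6 -> CLOSED

Answer: yes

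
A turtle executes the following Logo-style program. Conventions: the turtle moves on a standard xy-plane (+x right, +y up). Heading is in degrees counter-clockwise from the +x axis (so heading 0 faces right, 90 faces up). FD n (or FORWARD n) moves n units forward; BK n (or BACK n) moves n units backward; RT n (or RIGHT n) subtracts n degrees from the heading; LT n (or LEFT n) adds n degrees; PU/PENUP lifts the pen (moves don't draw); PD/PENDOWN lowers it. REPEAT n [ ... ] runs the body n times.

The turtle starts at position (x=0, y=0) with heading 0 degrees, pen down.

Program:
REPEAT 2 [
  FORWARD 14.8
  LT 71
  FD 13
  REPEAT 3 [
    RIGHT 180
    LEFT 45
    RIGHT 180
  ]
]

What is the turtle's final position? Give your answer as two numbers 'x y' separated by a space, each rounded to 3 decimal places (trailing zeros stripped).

Executing turtle program step by step:
Start: pos=(0,0), heading=0, pen down
REPEAT 2 [
  -- iteration 1/2 --
  FD 14.8: (0,0) -> (14.8,0) [heading=0, draw]
  LT 71: heading 0 -> 71
  FD 13: (14.8,0) -> (19.032,12.292) [heading=71, draw]
  REPEAT 3 [
    -- iteration 1/3 --
    RT 180: heading 71 -> 251
    LT 45: heading 251 -> 296
    RT 180: heading 296 -> 116
    -- iteration 2/3 --
    RT 180: heading 116 -> 296
    LT 45: heading 296 -> 341
    RT 180: heading 341 -> 161
    -- iteration 3/3 --
    RT 180: heading 161 -> 341
    LT 45: heading 341 -> 26
    RT 180: heading 26 -> 206
  ]
  -- iteration 2/2 --
  FD 14.8: (19.032,12.292) -> (5.73,5.804) [heading=206, draw]
  LT 71: heading 206 -> 277
  FD 13: (5.73,5.804) -> (7.315,-7.099) [heading=277, draw]
  REPEAT 3 [
    -- iteration 1/3 --
    RT 180: heading 277 -> 97
    LT 45: heading 97 -> 142
    RT 180: heading 142 -> 322
    -- iteration 2/3 --
    RT 180: heading 322 -> 142
    LT 45: heading 142 -> 187
    RT 180: heading 187 -> 7
    -- iteration 3/3 --
    RT 180: heading 7 -> 187
    LT 45: heading 187 -> 232
    RT 180: heading 232 -> 52
  ]
]
Final: pos=(7.315,-7.099), heading=52, 4 segment(s) drawn

Answer: 7.315 -7.099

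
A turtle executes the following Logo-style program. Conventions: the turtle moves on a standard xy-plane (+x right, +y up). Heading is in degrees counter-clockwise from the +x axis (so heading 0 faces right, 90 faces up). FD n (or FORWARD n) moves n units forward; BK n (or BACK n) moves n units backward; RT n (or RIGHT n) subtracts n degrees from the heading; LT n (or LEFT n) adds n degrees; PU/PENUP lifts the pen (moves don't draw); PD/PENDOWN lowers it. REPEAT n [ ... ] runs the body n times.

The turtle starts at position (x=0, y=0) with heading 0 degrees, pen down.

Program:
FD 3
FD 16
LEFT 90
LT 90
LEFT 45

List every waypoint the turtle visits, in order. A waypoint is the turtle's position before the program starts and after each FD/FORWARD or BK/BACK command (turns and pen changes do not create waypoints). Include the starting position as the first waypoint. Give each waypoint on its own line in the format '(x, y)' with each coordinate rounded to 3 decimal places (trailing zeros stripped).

Answer: (0, 0)
(3, 0)
(19, 0)

Derivation:
Executing turtle program step by step:
Start: pos=(0,0), heading=0, pen down
FD 3: (0,0) -> (3,0) [heading=0, draw]
FD 16: (3,0) -> (19,0) [heading=0, draw]
LT 90: heading 0 -> 90
LT 90: heading 90 -> 180
LT 45: heading 180 -> 225
Final: pos=(19,0), heading=225, 2 segment(s) drawn
Waypoints (3 total):
(0, 0)
(3, 0)
(19, 0)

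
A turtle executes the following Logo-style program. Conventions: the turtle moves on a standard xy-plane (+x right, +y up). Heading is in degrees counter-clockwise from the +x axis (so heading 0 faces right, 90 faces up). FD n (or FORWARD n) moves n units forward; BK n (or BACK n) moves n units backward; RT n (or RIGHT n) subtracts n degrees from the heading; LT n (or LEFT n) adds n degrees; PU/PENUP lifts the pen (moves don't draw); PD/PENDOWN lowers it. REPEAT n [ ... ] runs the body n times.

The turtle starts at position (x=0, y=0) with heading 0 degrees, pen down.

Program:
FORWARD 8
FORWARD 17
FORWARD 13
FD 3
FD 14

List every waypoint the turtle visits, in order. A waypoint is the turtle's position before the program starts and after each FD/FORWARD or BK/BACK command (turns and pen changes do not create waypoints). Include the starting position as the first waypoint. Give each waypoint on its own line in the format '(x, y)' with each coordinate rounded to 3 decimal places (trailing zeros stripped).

Executing turtle program step by step:
Start: pos=(0,0), heading=0, pen down
FD 8: (0,0) -> (8,0) [heading=0, draw]
FD 17: (8,0) -> (25,0) [heading=0, draw]
FD 13: (25,0) -> (38,0) [heading=0, draw]
FD 3: (38,0) -> (41,0) [heading=0, draw]
FD 14: (41,0) -> (55,0) [heading=0, draw]
Final: pos=(55,0), heading=0, 5 segment(s) drawn
Waypoints (6 total):
(0, 0)
(8, 0)
(25, 0)
(38, 0)
(41, 0)
(55, 0)

Answer: (0, 0)
(8, 0)
(25, 0)
(38, 0)
(41, 0)
(55, 0)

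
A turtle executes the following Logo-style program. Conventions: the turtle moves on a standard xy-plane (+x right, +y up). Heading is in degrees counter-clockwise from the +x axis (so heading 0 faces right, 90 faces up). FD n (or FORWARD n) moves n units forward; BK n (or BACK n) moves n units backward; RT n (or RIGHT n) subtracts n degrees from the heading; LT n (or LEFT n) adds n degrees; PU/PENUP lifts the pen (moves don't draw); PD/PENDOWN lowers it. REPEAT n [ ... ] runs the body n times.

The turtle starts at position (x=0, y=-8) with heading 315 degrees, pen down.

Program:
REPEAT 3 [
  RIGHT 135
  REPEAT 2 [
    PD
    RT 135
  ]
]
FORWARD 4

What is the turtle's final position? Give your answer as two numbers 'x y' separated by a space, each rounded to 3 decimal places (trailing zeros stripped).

Executing turtle program step by step:
Start: pos=(0,-8), heading=315, pen down
REPEAT 3 [
  -- iteration 1/3 --
  RT 135: heading 315 -> 180
  REPEAT 2 [
    -- iteration 1/2 --
    PD: pen down
    RT 135: heading 180 -> 45
    -- iteration 2/2 --
    PD: pen down
    RT 135: heading 45 -> 270
  ]
  -- iteration 2/3 --
  RT 135: heading 270 -> 135
  REPEAT 2 [
    -- iteration 1/2 --
    PD: pen down
    RT 135: heading 135 -> 0
    -- iteration 2/2 --
    PD: pen down
    RT 135: heading 0 -> 225
  ]
  -- iteration 3/3 --
  RT 135: heading 225 -> 90
  REPEAT 2 [
    -- iteration 1/2 --
    PD: pen down
    RT 135: heading 90 -> 315
    -- iteration 2/2 --
    PD: pen down
    RT 135: heading 315 -> 180
  ]
]
FD 4: (0,-8) -> (-4,-8) [heading=180, draw]
Final: pos=(-4,-8), heading=180, 1 segment(s) drawn

Answer: -4 -8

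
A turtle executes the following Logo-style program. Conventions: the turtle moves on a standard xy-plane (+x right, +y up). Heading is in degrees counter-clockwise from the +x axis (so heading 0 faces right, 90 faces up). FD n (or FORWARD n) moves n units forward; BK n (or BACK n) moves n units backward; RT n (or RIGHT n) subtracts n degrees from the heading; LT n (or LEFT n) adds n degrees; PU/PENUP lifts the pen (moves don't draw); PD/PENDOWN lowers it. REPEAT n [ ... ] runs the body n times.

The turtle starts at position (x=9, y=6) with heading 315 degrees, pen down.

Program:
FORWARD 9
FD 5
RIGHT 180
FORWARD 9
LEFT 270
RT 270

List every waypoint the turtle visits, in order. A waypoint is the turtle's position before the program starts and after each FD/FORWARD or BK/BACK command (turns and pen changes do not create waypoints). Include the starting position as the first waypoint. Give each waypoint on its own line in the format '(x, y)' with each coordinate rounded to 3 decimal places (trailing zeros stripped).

Executing turtle program step by step:
Start: pos=(9,6), heading=315, pen down
FD 9: (9,6) -> (15.364,-0.364) [heading=315, draw]
FD 5: (15.364,-0.364) -> (18.899,-3.899) [heading=315, draw]
RT 180: heading 315 -> 135
FD 9: (18.899,-3.899) -> (12.536,2.464) [heading=135, draw]
LT 270: heading 135 -> 45
RT 270: heading 45 -> 135
Final: pos=(12.536,2.464), heading=135, 3 segment(s) drawn
Waypoints (4 total):
(9, 6)
(15.364, -0.364)
(18.899, -3.899)
(12.536, 2.464)

Answer: (9, 6)
(15.364, -0.364)
(18.899, -3.899)
(12.536, 2.464)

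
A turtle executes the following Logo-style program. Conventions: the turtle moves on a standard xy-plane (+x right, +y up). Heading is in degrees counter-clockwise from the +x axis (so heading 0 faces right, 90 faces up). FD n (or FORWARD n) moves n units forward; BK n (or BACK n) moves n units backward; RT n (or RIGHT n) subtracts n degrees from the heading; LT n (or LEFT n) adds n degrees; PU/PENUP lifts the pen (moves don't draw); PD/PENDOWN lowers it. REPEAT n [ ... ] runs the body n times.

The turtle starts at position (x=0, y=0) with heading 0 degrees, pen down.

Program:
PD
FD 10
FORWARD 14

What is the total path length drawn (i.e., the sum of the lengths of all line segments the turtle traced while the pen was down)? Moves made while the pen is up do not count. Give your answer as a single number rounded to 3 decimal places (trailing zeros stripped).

Executing turtle program step by step:
Start: pos=(0,0), heading=0, pen down
PD: pen down
FD 10: (0,0) -> (10,0) [heading=0, draw]
FD 14: (10,0) -> (24,0) [heading=0, draw]
Final: pos=(24,0), heading=0, 2 segment(s) drawn

Segment lengths:
  seg 1: (0,0) -> (10,0), length = 10
  seg 2: (10,0) -> (24,0), length = 14
Total = 24

Answer: 24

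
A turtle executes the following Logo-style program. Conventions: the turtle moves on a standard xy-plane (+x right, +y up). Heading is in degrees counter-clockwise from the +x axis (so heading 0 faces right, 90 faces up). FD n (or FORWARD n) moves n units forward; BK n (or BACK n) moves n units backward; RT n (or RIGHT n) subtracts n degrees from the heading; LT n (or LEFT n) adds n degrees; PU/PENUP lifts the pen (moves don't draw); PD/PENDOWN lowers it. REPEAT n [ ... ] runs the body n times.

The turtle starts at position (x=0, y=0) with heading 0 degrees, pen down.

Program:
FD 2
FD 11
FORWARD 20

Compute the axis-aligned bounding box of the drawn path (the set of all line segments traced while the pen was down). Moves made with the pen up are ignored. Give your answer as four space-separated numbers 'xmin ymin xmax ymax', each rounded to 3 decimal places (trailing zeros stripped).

Answer: 0 0 33 0

Derivation:
Executing turtle program step by step:
Start: pos=(0,0), heading=0, pen down
FD 2: (0,0) -> (2,0) [heading=0, draw]
FD 11: (2,0) -> (13,0) [heading=0, draw]
FD 20: (13,0) -> (33,0) [heading=0, draw]
Final: pos=(33,0), heading=0, 3 segment(s) drawn

Segment endpoints: x in {0, 2, 13, 33}, y in {0}
xmin=0, ymin=0, xmax=33, ymax=0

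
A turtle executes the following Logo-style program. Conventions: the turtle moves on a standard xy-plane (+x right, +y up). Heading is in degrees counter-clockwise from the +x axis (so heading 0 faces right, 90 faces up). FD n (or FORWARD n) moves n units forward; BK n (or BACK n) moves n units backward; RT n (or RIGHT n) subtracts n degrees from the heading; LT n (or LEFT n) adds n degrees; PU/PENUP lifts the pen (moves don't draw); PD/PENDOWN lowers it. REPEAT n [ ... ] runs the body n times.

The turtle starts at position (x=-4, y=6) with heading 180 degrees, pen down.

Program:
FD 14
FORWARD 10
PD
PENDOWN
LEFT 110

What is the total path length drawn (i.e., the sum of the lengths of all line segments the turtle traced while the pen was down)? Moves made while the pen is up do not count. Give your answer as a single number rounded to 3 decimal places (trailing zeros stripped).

Answer: 24

Derivation:
Executing turtle program step by step:
Start: pos=(-4,6), heading=180, pen down
FD 14: (-4,6) -> (-18,6) [heading=180, draw]
FD 10: (-18,6) -> (-28,6) [heading=180, draw]
PD: pen down
PD: pen down
LT 110: heading 180 -> 290
Final: pos=(-28,6), heading=290, 2 segment(s) drawn

Segment lengths:
  seg 1: (-4,6) -> (-18,6), length = 14
  seg 2: (-18,6) -> (-28,6), length = 10
Total = 24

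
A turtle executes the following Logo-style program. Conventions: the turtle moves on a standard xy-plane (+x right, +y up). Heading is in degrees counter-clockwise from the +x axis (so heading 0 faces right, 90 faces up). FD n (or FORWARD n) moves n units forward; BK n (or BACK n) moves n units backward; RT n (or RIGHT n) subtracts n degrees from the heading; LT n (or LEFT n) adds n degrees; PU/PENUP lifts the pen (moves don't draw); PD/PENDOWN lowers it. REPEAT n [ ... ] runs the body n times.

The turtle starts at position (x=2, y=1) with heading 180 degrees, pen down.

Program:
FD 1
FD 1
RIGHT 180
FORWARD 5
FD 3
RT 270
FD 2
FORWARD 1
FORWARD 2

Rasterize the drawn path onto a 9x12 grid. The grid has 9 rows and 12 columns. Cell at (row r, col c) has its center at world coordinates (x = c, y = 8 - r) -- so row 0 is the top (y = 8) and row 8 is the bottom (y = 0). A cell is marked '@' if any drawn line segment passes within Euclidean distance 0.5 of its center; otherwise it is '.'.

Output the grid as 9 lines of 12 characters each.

Segment 0: (2,1) -> (1,1)
Segment 1: (1,1) -> (0,1)
Segment 2: (0,1) -> (5,1)
Segment 3: (5,1) -> (8,1)
Segment 4: (8,1) -> (8,3)
Segment 5: (8,3) -> (8,4)
Segment 6: (8,4) -> (8,6)

Answer: ............
............
........@...
........@...
........@...
........@...
........@...
@@@@@@@@@...
............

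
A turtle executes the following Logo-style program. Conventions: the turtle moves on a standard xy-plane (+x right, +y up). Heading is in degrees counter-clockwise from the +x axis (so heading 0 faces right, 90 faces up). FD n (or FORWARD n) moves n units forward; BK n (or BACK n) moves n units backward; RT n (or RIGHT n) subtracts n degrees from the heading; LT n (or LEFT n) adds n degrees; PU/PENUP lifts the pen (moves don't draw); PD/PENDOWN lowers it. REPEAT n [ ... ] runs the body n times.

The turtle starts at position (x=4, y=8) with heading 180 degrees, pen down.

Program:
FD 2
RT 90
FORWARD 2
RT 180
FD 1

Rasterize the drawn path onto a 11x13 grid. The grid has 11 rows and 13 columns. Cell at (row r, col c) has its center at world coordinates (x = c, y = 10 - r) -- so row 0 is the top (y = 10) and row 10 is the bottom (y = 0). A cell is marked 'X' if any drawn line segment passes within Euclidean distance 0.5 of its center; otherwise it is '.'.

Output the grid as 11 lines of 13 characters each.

Segment 0: (4,8) -> (2,8)
Segment 1: (2,8) -> (2,10)
Segment 2: (2,10) -> (2,9)

Answer: ..X..........
..X..........
..XXX........
.............
.............
.............
.............
.............
.............
.............
.............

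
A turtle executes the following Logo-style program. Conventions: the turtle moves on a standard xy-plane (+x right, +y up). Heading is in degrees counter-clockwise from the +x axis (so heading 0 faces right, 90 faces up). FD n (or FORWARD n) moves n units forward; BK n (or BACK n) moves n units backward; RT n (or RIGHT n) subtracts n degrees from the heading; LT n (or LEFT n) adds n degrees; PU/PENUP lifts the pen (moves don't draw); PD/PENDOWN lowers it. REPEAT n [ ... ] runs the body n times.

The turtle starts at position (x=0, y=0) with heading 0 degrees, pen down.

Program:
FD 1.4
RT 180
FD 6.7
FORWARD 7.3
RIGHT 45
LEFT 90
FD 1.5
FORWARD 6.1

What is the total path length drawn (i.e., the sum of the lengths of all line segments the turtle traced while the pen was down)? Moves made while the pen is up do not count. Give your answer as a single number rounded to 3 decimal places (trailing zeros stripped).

Answer: 23

Derivation:
Executing turtle program step by step:
Start: pos=(0,0), heading=0, pen down
FD 1.4: (0,0) -> (1.4,0) [heading=0, draw]
RT 180: heading 0 -> 180
FD 6.7: (1.4,0) -> (-5.3,0) [heading=180, draw]
FD 7.3: (-5.3,0) -> (-12.6,0) [heading=180, draw]
RT 45: heading 180 -> 135
LT 90: heading 135 -> 225
FD 1.5: (-12.6,0) -> (-13.661,-1.061) [heading=225, draw]
FD 6.1: (-13.661,-1.061) -> (-17.974,-5.374) [heading=225, draw]
Final: pos=(-17.974,-5.374), heading=225, 5 segment(s) drawn

Segment lengths:
  seg 1: (0,0) -> (1.4,0), length = 1.4
  seg 2: (1.4,0) -> (-5.3,0), length = 6.7
  seg 3: (-5.3,0) -> (-12.6,0), length = 7.3
  seg 4: (-12.6,0) -> (-13.661,-1.061), length = 1.5
  seg 5: (-13.661,-1.061) -> (-17.974,-5.374), length = 6.1
Total = 23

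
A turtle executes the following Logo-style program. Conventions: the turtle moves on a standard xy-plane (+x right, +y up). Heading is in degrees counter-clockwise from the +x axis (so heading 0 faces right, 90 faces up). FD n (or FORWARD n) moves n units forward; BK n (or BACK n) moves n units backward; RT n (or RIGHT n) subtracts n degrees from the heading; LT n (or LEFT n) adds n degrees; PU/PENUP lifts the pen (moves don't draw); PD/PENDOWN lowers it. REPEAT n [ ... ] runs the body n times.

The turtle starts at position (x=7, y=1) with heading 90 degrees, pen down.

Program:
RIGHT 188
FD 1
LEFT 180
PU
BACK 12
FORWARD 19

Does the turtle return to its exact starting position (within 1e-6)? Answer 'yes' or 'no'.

Answer: no

Derivation:
Executing turtle program step by step:
Start: pos=(7,1), heading=90, pen down
RT 188: heading 90 -> 262
FD 1: (7,1) -> (6.861,0.01) [heading=262, draw]
LT 180: heading 262 -> 82
PU: pen up
BK 12: (6.861,0.01) -> (5.191,-11.873) [heading=82, move]
FD 19: (5.191,-11.873) -> (7.835,6.942) [heading=82, move]
Final: pos=(7.835,6.942), heading=82, 1 segment(s) drawn

Start position: (7, 1)
Final position: (7.835, 6.942)
Distance = 6; >= 1e-6 -> NOT closed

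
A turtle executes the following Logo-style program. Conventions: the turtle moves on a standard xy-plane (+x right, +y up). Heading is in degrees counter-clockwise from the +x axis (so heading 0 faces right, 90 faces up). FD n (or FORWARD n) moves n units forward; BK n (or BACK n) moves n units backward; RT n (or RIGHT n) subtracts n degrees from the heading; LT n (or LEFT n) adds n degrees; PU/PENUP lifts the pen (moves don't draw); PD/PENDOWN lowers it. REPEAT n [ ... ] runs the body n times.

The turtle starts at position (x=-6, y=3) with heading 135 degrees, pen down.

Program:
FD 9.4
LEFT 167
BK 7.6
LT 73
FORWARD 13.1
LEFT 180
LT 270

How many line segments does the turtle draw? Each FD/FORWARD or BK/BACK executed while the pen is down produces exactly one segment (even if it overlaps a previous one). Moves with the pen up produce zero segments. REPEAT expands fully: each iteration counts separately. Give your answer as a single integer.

Executing turtle program step by step:
Start: pos=(-6,3), heading=135, pen down
FD 9.4: (-6,3) -> (-12.647,9.647) [heading=135, draw]
LT 167: heading 135 -> 302
BK 7.6: (-12.647,9.647) -> (-16.674,16.092) [heading=302, draw]
LT 73: heading 302 -> 15
FD 13.1: (-16.674,16.092) -> (-4.021,19.482) [heading=15, draw]
LT 180: heading 15 -> 195
LT 270: heading 195 -> 105
Final: pos=(-4.021,19.482), heading=105, 3 segment(s) drawn
Segments drawn: 3

Answer: 3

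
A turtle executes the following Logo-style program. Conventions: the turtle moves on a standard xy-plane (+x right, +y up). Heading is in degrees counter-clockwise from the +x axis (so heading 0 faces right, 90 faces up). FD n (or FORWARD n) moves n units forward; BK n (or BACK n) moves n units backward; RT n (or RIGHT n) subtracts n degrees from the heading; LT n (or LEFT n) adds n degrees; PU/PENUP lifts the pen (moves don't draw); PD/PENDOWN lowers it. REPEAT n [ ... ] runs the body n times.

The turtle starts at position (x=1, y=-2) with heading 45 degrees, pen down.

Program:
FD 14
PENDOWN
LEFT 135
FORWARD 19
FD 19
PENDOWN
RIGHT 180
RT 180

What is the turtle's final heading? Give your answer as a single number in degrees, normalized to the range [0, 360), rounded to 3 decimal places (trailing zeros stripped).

Executing turtle program step by step:
Start: pos=(1,-2), heading=45, pen down
FD 14: (1,-2) -> (10.899,7.899) [heading=45, draw]
PD: pen down
LT 135: heading 45 -> 180
FD 19: (10.899,7.899) -> (-8.101,7.899) [heading=180, draw]
FD 19: (-8.101,7.899) -> (-27.101,7.899) [heading=180, draw]
PD: pen down
RT 180: heading 180 -> 0
RT 180: heading 0 -> 180
Final: pos=(-27.101,7.899), heading=180, 3 segment(s) drawn

Answer: 180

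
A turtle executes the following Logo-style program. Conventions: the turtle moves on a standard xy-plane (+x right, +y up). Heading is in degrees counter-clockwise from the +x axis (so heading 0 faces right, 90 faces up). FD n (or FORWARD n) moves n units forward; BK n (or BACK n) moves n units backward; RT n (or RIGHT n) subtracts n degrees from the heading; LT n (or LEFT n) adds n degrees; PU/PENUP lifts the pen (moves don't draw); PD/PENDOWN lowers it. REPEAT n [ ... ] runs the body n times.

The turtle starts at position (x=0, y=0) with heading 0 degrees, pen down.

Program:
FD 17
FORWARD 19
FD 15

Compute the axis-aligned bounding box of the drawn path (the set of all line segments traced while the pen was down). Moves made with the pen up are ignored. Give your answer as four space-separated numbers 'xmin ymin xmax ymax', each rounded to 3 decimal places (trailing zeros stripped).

Executing turtle program step by step:
Start: pos=(0,0), heading=0, pen down
FD 17: (0,0) -> (17,0) [heading=0, draw]
FD 19: (17,0) -> (36,0) [heading=0, draw]
FD 15: (36,0) -> (51,0) [heading=0, draw]
Final: pos=(51,0), heading=0, 3 segment(s) drawn

Segment endpoints: x in {0, 17, 36, 51}, y in {0}
xmin=0, ymin=0, xmax=51, ymax=0

Answer: 0 0 51 0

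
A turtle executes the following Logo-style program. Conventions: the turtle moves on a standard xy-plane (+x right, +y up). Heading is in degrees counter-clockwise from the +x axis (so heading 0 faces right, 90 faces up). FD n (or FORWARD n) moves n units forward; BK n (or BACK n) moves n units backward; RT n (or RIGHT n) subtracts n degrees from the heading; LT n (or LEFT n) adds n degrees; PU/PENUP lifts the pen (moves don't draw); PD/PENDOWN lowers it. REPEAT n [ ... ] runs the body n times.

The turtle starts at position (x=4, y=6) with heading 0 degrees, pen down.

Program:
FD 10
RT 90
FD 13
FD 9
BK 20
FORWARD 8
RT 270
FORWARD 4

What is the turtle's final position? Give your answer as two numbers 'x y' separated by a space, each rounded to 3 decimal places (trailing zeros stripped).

Answer: 18 -4

Derivation:
Executing turtle program step by step:
Start: pos=(4,6), heading=0, pen down
FD 10: (4,6) -> (14,6) [heading=0, draw]
RT 90: heading 0 -> 270
FD 13: (14,6) -> (14,-7) [heading=270, draw]
FD 9: (14,-7) -> (14,-16) [heading=270, draw]
BK 20: (14,-16) -> (14,4) [heading=270, draw]
FD 8: (14,4) -> (14,-4) [heading=270, draw]
RT 270: heading 270 -> 0
FD 4: (14,-4) -> (18,-4) [heading=0, draw]
Final: pos=(18,-4), heading=0, 6 segment(s) drawn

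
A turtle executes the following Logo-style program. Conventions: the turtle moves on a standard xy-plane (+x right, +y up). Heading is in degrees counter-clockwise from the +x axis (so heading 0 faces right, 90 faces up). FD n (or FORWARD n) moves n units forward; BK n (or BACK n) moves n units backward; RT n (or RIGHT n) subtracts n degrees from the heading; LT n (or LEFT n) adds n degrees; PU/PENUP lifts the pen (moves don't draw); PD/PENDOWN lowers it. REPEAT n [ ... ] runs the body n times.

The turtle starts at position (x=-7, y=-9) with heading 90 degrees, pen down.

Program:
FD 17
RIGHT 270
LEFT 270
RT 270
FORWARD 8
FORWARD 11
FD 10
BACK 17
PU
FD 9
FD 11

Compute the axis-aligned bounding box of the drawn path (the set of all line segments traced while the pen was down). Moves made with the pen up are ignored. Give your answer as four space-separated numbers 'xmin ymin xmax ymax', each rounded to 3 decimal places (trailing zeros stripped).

Executing turtle program step by step:
Start: pos=(-7,-9), heading=90, pen down
FD 17: (-7,-9) -> (-7,8) [heading=90, draw]
RT 270: heading 90 -> 180
LT 270: heading 180 -> 90
RT 270: heading 90 -> 180
FD 8: (-7,8) -> (-15,8) [heading=180, draw]
FD 11: (-15,8) -> (-26,8) [heading=180, draw]
FD 10: (-26,8) -> (-36,8) [heading=180, draw]
BK 17: (-36,8) -> (-19,8) [heading=180, draw]
PU: pen up
FD 9: (-19,8) -> (-28,8) [heading=180, move]
FD 11: (-28,8) -> (-39,8) [heading=180, move]
Final: pos=(-39,8), heading=180, 5 segment(s) drawn

Segment endpoints: x in {-36, -26, -19, -15, -7, -7}, y in {-9, 8, 8, 8, 8, 8}
xmin=-36, ymin=-9, xmax=-7, ymax=8

Answer: -36 -9 -7 8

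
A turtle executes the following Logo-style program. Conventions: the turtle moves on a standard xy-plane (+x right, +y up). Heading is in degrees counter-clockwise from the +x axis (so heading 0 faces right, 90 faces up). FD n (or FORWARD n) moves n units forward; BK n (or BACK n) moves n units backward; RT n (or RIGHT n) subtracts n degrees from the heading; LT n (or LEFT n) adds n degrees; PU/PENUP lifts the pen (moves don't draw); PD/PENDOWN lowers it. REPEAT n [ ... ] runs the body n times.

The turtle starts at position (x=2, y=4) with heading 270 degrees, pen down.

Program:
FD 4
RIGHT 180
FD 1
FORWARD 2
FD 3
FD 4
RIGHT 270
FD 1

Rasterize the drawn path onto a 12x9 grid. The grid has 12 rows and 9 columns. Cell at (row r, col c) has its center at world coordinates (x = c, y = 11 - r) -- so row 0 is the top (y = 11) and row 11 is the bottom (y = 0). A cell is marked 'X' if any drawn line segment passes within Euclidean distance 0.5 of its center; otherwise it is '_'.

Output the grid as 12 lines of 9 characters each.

Segment 0: (2,4) -> (2,0)
Segment 1: (2,0) -> (2,1)
Segment 2: (2,1) -> (2,3)
Segment 3: (2,3) -> (2,6)
Segment 4: (2,6) -> (2,10)
Segment 5: (2,10) -> (1,10)

Answer: _________
_XX______
__X______
__X______
__X______
__X______
__X______
__X______
__X______
__X______
__X______
__X______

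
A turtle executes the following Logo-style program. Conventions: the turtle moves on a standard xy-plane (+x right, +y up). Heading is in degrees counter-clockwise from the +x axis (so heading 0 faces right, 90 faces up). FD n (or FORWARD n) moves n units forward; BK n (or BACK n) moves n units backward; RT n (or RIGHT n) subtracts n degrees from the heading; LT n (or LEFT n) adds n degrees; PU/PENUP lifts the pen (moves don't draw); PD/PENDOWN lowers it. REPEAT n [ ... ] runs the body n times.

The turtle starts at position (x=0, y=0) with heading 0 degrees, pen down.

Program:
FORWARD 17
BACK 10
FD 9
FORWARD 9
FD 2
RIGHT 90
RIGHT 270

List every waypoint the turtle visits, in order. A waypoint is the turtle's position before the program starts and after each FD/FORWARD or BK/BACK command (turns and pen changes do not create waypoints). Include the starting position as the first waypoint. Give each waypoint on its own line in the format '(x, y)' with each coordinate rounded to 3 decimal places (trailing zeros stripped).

Answer: (0, 0)
(17, 0)
(7, 0)
(16, 0)
(25, 0)
(27, 0)

Derivation:
Executing turtle program step by step:
Start: pos=(0,0), heading=0, pen down
FD 17: (0,0) -> (17,0) [heading=0, draw]
BK 10: (17,0) -> (7,0) [heading=0, draw]
FD 9: (7,0) -> (16,0) [heading=0, draw]
FD 9: (16,0) -> (25,0) [heading=0, draw]
FD 2: (25,0) -> (27,0) [heading=0, draw]
RT 90: heading 0 -> 270
RT 270: heading 270 -> 0
Final: pos=(27,0), heading=0, 5 segment(s) drawn
Waypoints (6 total):
(0, 0)
(17, 0)
(7, 0)
(16, 0)
(25, 0)
(27, 0)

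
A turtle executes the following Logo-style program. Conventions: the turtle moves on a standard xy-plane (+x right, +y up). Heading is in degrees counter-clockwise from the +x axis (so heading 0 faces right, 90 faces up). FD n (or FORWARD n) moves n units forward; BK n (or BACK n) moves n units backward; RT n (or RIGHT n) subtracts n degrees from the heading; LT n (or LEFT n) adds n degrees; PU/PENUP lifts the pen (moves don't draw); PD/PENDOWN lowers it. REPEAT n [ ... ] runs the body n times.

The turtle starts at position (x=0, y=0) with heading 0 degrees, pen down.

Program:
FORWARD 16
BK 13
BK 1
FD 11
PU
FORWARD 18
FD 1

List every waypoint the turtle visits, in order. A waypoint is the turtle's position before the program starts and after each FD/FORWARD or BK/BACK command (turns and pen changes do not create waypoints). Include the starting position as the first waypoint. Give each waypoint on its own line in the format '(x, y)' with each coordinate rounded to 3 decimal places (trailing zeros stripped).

Answer: (0, 0)
(16, 0)
(3, 0)
(2, 0)
(13, 0)
(31, 0)
(32, 0)

Derivation:
Executing turtle program step by step:
Start: pos=(0,0), heading=0, pen down
FD 16: (0,0) -> (16,0) [heading=0, draw]
BK 13: (16,0) -> (3,0) [heading=0, draw]
BK 1: (3,0) -> (2,0) [heading=0, draw]
FD 11: (2,0) -> (13,0) [heading=0, draw]
PU: pen up
FD 18: (13,0) -> (31,0) [heading=0, move]
FD 1: (31,0) -> (32,0) [heading=0, move]
Final: pos=(32,0), heading=0, 4 segment(s) drawn
Waypoints (7 total):
(0, 0)
(16, 0)
(3, 0)
(2, 0)
(13, 0)
(31, 0)
(32, 0)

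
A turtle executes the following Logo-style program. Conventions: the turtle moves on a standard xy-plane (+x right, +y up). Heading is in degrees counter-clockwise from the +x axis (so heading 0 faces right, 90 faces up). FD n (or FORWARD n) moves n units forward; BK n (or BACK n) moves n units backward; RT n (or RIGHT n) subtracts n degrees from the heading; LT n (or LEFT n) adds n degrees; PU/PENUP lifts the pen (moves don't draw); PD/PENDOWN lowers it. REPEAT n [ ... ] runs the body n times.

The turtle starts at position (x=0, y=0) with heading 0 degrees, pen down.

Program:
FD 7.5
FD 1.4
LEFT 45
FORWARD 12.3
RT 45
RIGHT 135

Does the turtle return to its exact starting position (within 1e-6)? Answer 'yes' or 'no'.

Answer: no

Derivation:
Executing turtle program step by step:
Start: pos=(0,0), heading=0, pen down
FD 7.5: (0,0) -> (7.5,0) [heading=0, draw]
FD 1.4: (7.5,0) -> (8.9,0) [heading=0, draw]
LT 45: heading 0 -> 45
FD 12.3: (8.9,0) -> (17.597,8.697) [heading=45, draw]
RT 45: heading 45 -> 0
RT 135: heading 0 -> 225
Final: pos=(17.597,8.697), heading=225, 3 segment(s) drawn

Start position: (0, 0)
Final position: (17.597, 8.697)
Distance = 19.629; >= 1e-6 -> NOT closed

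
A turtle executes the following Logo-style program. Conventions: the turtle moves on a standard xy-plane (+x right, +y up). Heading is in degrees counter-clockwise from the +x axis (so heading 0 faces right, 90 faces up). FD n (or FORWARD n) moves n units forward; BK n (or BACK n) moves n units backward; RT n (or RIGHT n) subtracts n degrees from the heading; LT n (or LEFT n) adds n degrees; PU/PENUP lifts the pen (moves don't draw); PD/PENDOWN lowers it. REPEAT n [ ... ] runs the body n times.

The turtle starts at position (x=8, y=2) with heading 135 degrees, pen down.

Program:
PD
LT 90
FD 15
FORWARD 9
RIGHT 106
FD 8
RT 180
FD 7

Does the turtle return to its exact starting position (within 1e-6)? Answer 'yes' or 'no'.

Executing turtle program step by step:
Start: pos=(8,2), heading=135, pen down
PD: pen down
LT 90: heading 135 -> 225
FD 15: (8,2) -> (-2.607,-8.607) [heading=225, draw]
FD 9: (-2.607,-8.607) -> (-8.971,-14.971) [heading=225, draw]
RT 106: heading 225 -> 119
FD 8: (-8.971,-14.971) -> (-12.849,-7.974) [heading=119, draw]
RT 180: heading 119 -> 299
FD 7: (-12.849,-7.974) -> (-9.455,-14.096) [heading=299, draw]
Final: pos=(-9.455,-14.096), heading=299, 4 segment(s) drawn

Start position: (8, 2)
Final position: (-9.455, -14.096)
Distance = 23.744; >= 1e-6 -> NOT closed

Answer: no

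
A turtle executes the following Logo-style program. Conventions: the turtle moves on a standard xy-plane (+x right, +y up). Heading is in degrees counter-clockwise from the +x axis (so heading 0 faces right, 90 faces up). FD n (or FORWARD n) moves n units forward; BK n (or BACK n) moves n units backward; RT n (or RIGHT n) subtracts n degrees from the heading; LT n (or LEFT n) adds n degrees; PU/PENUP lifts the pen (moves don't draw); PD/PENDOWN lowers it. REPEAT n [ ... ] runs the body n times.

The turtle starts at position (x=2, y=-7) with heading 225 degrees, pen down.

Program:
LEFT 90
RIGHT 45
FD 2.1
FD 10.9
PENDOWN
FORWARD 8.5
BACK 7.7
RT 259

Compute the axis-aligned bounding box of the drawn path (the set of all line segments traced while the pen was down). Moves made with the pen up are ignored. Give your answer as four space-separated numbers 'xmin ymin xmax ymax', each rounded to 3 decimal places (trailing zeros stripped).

Answer: 2 -28.5 2 -7

Derivation:
Executing turtle program step by step:
Start: pos=(2,-7), heading=225, pen down
LT 90: heading 225 -> 315
RT 45: heading 315 -> 270
FD 2.1: (2,-7) -> (2,-9.1) [heading=270, draw]
FD 10.9: (2,-9.1) -> (2,-20) [heading=270, draw]
PD: pen down
FD 8.5: (2,-20) -> (2,-28.5) [heading=270, draw]
BK 7.7: (2,-28.5) -> (2,-20.8) [heading=270, draw]
RT 259: heading 270 -> 11
Final: pos=(2,-20.8), heading=11, 4 segment(s) drawn

Segment endpoints: x in {2, 2, 2, 2, 2}, y in {-28.5, -20.8, -20, -9.1, -7}
xmin=2, ymin=-28.5, xmax=2, ymax=-7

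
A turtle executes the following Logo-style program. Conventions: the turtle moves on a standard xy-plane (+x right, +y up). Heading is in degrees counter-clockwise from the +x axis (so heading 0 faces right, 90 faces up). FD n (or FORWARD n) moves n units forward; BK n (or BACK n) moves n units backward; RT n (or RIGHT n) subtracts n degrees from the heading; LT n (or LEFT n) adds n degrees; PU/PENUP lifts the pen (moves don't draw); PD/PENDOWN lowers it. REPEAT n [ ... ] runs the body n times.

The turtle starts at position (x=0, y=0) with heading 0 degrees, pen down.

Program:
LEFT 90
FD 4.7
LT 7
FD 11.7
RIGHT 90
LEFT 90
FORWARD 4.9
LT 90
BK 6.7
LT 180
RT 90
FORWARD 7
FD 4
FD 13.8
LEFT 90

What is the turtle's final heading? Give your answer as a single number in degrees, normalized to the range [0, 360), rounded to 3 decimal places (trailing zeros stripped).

Executing turtle program step by step:
Start: pos=(0,0), heading=0, pen down
LT 90: heading 0 -> 90
FD 4.7: (0,0) -> (0,4.7) [heading=90, draw]
LT 7: heading 90 -> 97
FD 11.7: (0,4.7) -> (-1.426,16.313) [heading=97, draw]
RT 90: heading 97 -> 7
LT 90: heading 7 -> 97
FD 4.9: (-1.426,16.313) -> (-2.023,21.176) [heading=97, draw]
LT 90: heading 97 -> 187
BK 6.7: (-2.023,21.176) -> (4.627,21.993) [heading=187, draw]
LT 180: heading 187 -> 7
RT 90: heading 7 -> 277
FD 7: (4.627,21.993) -> (5.48,15.045) [heading=277, draw]
FD 4: (5.48,15.045) -> (5.968,11.075) [heading=277, draw]
FD 13.8: (5.968,11.075) -> (7.649,-2.622) [heading=277, draw]
LT 90: heading 277 -> 7
Final: pos=(7.649,-2.622), heading=7, 7 segment(s) drawn

Answer: 7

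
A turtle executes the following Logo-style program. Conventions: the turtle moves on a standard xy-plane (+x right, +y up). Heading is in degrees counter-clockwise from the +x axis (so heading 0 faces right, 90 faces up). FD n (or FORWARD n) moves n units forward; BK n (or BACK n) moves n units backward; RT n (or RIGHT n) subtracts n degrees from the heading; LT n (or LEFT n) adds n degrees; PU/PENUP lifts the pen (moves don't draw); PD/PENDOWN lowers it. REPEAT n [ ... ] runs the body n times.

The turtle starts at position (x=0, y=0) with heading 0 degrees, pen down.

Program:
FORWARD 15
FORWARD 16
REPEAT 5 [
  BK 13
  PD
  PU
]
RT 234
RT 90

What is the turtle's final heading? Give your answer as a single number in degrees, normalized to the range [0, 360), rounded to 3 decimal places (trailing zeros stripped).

Executing turtle program step by step:
Start: pos=(0,0), heading=0, pen down
FD 15: (0,0) -> (15,0) [heading=0, draw]
FD 16: (15,0) -> (31,0) [heading=0, draw]
REPEAT 5 [
  -- iteration 1/5 --
  BK 13: (31,0) -> (18,0) [heading=0, draw]
  PD: pen down
  PU: pen up
  -- iteration 2/5 --
  BK 13: (18,0) -> (5,0) [heading=0, move]
  PD: pen down
  PU: pen up
  -- iteration 3/5 --
  BK 13: (5,0) -> (-8,0) [heading=0, move]
  PD: pen down
  PU: pen up
  -- iteration 4/5 --
  BK 13: (-8,0) -> (-21,0) [heading=0, move]
  PD: pen down
  PU: pen up
  -- iteration 5/5 --
  BK 13: (-21,0) -> (-34,0) [heading=0, move]
  PD: pen down
  PU: pen up
]
RT 234: heading 0 -> 126
RT 90: heading 126 -> 36
Final: pos=(-34,0), heading=36, 3 segment(s) drawn

Answer: 36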